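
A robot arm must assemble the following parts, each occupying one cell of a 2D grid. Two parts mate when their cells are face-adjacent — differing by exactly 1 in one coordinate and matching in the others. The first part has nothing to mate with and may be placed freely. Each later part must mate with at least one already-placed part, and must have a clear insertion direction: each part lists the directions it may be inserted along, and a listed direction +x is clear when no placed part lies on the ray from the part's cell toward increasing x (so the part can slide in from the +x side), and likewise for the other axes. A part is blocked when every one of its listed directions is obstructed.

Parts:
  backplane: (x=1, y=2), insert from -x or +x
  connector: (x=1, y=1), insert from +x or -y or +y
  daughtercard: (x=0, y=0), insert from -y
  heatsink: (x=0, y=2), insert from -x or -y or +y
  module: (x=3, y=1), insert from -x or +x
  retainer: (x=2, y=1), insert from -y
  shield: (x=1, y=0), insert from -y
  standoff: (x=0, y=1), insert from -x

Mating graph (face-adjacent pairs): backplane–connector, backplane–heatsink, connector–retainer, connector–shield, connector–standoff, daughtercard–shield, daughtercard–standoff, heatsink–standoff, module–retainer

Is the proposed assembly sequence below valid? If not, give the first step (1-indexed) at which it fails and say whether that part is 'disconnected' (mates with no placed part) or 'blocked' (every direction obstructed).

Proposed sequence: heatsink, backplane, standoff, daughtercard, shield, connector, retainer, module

Valid

1. heatsink@(0, 2) [-x clear] — {heatsink}
2. backplane@(1, 2) [+x clear] — {backplane, heatsink}
3. standoff@(0, 1) [-x clear] — {backplane, heatsink, standoff}
4. daughtercard@(0, 0) [-y clear] — {backplane, daughtercard, heatsink, standoff}
5. shield@(1, 0) [-y clear] — {backplane, daughtercard, heatsink, shield, standoff}
6. connector@(1, 1) [+x clear] — {backplane, connector, daughtercard, heatsink, shield, standoff}
7. retainer@(2, 1) [-y clear] — {backplane, connector, daughtercard, heatsink, retainer, shield, standoff}
8. module@(3, 1) [+x clear] — {backplane, connector, daughtercard, heatsink, module, retainer, shield, standoff}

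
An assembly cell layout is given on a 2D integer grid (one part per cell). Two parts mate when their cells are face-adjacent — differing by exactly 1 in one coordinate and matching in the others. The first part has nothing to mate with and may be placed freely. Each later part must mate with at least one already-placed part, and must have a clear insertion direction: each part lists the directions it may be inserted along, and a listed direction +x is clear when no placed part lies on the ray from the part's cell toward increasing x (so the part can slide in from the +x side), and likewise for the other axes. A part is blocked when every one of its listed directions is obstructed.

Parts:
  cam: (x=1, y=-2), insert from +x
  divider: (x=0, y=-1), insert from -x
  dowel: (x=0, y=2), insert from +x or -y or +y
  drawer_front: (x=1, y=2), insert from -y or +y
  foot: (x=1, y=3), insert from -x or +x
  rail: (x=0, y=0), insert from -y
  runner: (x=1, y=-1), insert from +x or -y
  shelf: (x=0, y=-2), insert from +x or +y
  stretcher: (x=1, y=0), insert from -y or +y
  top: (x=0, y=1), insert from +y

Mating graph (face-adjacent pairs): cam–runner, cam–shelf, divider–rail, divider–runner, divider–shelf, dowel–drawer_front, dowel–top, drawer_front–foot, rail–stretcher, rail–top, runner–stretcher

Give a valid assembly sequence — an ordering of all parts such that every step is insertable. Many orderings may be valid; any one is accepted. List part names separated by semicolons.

top; dowel; drawer_front; foot; rail; divider; stretcher; shelf; cam; runner

1. top@(0, 1) [+y clear] — {top}
2. dowel@(0, 2) [+x clear] — {dowel, top}
3. drawer_front@(1, 2) [-y clear] — {dowel, drawer_front, top}
4. foot@(1, 3) [-x clear] — {dowel, drawer_front, foot, top}
5. rail@(0, 0) [-y clear] — {dowel, drawer_front, foot, rail, top}
6. divider@(0, -1) [-x clear] — {divider, dowel, drawer_front, foot, rail, top}
7. stretcher@(1, 0) [-y clear] — {divider, dowel, drawer_front, foot, rail, stretcher, top}
8. shelf@(0, -2) [+x clear] — {divider, dowel, drawer_front, foot, rail, shelf, stretcher, top}
9. cam@(1, -2) [+x clear] — {cam, divider, dowel, drawer_front, foot, rail, shelf, stretcher, top}
10. runner@(1, -1) [+x clear] — {cam, divider, dowel, drawer_front, foot, rail, runner, shelf, stretcher, top}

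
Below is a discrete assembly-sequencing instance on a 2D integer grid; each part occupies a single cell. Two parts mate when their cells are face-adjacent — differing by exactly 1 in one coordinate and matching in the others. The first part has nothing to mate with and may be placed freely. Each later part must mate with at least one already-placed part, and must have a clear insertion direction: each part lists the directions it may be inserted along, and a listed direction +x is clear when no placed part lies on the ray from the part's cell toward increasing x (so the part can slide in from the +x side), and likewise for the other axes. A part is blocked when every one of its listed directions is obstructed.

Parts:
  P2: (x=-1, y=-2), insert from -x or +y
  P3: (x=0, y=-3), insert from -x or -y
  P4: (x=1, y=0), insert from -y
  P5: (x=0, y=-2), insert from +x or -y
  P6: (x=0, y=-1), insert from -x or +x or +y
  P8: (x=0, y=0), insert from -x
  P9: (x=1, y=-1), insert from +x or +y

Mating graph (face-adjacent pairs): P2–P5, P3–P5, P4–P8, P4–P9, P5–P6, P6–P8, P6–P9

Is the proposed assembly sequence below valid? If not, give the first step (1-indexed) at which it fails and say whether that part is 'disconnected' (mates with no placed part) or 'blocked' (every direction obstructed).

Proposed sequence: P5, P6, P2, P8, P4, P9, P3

Valid

1. P5@(0, -2) [+x clear] — {P5}
2. P6@(0, -1) [-x clear] — {P5, P6}
3. P2@(-1, -2) [-x clear] — {P2, P5, P6}
4. P8@(0, 0) [-x clear] — {P2, P5, P6, P8}
5. P4@(1, 0) [-y clear] — {P2, P4, P5, P6, P8}
6. P9@(1, -1) [+x clear] — {P2, P4, P5, P6, P8, P9}
7. P3@(0, -3) [-x clear] — {P2, P3, P4, P5, P6, P8, P9}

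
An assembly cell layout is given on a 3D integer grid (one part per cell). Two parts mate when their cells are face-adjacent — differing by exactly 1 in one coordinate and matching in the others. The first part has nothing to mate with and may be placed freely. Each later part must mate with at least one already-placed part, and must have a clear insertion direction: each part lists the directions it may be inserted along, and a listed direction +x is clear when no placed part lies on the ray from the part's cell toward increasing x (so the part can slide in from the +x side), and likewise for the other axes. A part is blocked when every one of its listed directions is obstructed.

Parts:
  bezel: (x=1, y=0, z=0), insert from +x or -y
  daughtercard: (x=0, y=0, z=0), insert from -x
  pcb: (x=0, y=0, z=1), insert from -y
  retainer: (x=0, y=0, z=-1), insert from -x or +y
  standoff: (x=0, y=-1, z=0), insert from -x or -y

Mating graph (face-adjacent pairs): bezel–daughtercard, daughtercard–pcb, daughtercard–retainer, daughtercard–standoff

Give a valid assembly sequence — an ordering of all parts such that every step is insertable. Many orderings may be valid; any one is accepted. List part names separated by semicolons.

daughtercard; pcb; retainer; standoff; bezel

1. daughtercard@(0, 0, 0) [-x clear] — {daughtercard}
2. pcb@(0, 0, 1) [-y clear] — {daughtercard, pcb}
3. retainer@(0, 0, -1) [-x clear] — {daughtercard, pcb, retainer}
4. standoff@(0, -1, 0) [-x clear] — {daughtercard, pcb, retainer, standoff}
5. bezel@(1, 0, 0) [+x clear] — {bezel, daughtercard, pcb, retainer, standoff}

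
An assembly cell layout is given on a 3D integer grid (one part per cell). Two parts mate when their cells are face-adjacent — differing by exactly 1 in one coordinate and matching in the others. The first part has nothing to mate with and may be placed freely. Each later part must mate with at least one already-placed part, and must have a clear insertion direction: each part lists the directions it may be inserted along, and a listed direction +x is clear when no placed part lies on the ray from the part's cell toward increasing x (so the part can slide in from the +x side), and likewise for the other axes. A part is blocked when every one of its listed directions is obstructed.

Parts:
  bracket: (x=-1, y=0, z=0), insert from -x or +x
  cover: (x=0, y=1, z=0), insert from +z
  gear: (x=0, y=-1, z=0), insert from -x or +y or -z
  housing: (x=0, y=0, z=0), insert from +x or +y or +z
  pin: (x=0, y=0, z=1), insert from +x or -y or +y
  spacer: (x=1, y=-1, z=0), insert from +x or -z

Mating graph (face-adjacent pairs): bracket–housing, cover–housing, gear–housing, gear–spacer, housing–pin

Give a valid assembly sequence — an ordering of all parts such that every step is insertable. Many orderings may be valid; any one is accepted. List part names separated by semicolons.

cover; housing; pin; bracket; gear; spacer

1. cover@(0, 1, 0) [+z clear] — {cover}
2. housing@(0, 0, 0) [+x clear] — {cover, housing}
3. pin@(0, 0, 1) [+x clear] — {cover, housing, pin}
4. bracket@(-1, 0, 0) [-x clear] — {bracket, cover, housing, pin}
5. gear@(0, -1, 0) [-x clear] — {bracket, cover, gear, housing, pin}
6. spacer@(1, -1, 0) [+x clear] — {bracket, cover, gear, housing, pin, spacer}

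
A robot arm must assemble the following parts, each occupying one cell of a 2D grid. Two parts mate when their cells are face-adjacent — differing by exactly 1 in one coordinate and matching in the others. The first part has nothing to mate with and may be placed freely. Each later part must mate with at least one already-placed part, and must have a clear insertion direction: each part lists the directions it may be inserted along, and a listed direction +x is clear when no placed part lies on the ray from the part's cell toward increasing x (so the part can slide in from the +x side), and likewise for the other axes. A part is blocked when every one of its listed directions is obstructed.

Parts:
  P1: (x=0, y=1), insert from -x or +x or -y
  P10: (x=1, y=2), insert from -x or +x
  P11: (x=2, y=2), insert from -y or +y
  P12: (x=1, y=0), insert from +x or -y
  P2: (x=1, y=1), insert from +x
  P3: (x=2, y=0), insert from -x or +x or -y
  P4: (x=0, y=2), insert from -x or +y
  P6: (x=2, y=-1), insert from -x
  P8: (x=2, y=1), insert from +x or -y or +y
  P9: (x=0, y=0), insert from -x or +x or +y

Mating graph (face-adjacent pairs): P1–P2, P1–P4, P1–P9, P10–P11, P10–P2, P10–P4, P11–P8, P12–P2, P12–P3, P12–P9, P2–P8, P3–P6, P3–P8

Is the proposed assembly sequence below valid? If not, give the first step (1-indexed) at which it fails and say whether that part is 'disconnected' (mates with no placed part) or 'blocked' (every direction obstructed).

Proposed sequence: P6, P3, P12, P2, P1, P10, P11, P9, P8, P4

1. P6@(2, -1) [-x clear] — {P6}
2. P3@(2, 0) [-x clear] — {P3, P6}
3. P12@(1, 0) [-y clear] — {P12, P3, P6}
4. P2@(1, 1) [+x clear] — {P12, P2, P3, P6}
5. P1@(0, 1) [-x clear] — {P1, P12, P2, P3, P6}
6. P10@(1, 2) [-x clear] — {P1, P10, P12, P2, P3, P6}
7. P11@(2, 2) [+y clear] — {P1, P10, P11, P12, P2, P3, P6}
8. P9@(0, 0) [-x clear] — {P1, P10, P11, P12, P2, P3, P6, P9}
9. P8@(2, 1) [+x clear] — {P1, P10, P11, P12, P2, P3, P6, P8, P9}
10. P4@(0, 2) [-x clear] — {P1, P10, P11, P12, P2, P3, P4, P6, P8, P9}

Valid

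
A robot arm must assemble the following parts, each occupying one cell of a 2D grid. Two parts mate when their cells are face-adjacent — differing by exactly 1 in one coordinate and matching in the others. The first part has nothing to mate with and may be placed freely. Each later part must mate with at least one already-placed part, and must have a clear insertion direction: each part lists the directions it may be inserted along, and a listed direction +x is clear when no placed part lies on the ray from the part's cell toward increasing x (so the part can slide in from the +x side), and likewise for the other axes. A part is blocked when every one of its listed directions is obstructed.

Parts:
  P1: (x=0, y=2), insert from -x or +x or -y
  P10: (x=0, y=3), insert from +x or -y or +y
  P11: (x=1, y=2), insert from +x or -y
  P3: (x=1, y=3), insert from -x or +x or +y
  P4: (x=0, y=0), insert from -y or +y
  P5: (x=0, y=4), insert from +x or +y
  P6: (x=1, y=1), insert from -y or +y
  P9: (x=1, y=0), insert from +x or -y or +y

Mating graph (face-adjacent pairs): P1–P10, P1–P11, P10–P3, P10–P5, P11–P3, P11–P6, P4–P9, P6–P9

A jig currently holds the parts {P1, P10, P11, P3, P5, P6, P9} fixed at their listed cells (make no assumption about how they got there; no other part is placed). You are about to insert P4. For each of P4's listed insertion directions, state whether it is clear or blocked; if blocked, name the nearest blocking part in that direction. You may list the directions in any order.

-y: ray from P4(0, 0) has no placed part ⇒ clear
+y: nearest on ray is P1@(0, 2) ⇒ blocked

+y: blocked by P1; -y: clear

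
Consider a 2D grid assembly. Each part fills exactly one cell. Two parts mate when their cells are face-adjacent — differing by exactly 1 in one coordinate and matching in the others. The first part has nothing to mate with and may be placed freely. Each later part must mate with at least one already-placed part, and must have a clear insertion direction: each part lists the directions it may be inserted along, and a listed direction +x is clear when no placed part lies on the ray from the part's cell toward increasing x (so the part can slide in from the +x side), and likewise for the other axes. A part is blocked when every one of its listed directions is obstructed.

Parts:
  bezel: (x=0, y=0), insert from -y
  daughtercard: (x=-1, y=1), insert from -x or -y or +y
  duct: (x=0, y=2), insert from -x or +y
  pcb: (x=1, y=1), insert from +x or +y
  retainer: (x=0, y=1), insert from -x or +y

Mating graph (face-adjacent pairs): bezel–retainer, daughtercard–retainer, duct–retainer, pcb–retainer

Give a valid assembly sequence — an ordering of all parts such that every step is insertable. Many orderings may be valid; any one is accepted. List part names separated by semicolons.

1. bezel@(0, 0) [-y clear] — {bezel}
2. retainer@(0, 1) [-x clear] — {bezel, retainer}
3. pcb@(1, 1) [+x clear] — {bezel, pcb, retainer}
4. daughtercard@(-1, 1) [-x clear] — {bezel, daughtercard, pcb, retainer}
5. duct@(0, 2) [-x clear] — {bezel, daughtercard, duct, pcb, retainer}

bezel; retainer; pcb; daughtercard; duct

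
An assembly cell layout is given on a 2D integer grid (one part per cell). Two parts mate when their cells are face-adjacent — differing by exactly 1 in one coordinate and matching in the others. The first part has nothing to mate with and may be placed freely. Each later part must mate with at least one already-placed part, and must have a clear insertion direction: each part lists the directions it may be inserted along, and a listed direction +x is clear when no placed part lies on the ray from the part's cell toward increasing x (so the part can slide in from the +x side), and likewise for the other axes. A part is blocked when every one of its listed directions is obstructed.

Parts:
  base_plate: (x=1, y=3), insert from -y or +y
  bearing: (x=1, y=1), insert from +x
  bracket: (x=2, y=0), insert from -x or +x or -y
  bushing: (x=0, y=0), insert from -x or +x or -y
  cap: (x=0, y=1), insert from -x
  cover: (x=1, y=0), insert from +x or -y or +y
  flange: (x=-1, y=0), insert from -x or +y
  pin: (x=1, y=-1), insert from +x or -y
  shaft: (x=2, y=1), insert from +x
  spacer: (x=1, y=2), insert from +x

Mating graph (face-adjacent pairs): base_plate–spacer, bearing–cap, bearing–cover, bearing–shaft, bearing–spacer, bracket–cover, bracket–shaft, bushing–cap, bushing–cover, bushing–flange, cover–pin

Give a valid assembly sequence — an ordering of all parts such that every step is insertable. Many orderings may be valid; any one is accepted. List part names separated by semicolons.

spacer; bearing; cap; cover; shaft; pin; base_plate; bracket; bushing; flange

1. spacer@(1, 2) [+x clear] — {spacer}
2. bearing@(1, 1) [+x clear] — {bearing, spacer}
3. cap@(0, 1) [-x clear] — {bearing, cap, spacer}
4. cover@(1, 0) [+x clear] — {bearing, cap, cover, spacer}
5. shaft@(2, 1) [+x clear] — {bearing, cap, cover, shaft, spacer}
6. pin@(1, -1) [+x clear] — {bearing, cap, cover, pin, shaft, spacer}
7. base_plate@(1, 3) [+y clear] — {base_plate, bearing, cap, cover, pin, shaft, spacer}
8. bracket@(2, 0) [+x clear] — {base_plate, bearing, bracket, cap, cover, pin, shaft, spacer}
9. bushing@(0, 0) [-x clear] — {base_plate, bearing, bracket, bushing, cap, cover, pin, shaft, spacer}
10. flange@(-1, 0) [-x clear] — {base_plate, bearing, bracket, bushing, cap, cover, flange, pin, shaft, spacer}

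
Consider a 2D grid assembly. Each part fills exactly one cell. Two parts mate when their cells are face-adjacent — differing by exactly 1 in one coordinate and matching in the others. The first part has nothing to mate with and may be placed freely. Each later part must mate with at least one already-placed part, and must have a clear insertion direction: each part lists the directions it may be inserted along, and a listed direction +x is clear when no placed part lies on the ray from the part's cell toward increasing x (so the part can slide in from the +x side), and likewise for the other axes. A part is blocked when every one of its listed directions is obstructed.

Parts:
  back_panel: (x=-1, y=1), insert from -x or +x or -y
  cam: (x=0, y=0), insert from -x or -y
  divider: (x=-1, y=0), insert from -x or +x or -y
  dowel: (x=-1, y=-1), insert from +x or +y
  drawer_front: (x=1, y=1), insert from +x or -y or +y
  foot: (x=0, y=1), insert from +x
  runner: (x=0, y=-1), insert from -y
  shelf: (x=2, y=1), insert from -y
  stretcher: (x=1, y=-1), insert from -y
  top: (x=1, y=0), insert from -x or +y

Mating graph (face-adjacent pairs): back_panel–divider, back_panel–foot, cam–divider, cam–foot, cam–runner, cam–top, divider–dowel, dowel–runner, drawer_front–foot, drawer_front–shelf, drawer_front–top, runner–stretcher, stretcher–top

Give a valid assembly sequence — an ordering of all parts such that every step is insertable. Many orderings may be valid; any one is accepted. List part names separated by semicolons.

1. top@(1, 0) [-x clear] — {top}
2. cam@(0, 0) [-x clear] — {cam, top}
3. divider@(-1, 0) [-x clear] — {cam, divider, top}
4. dowel@(-1, -1) [+x clear] — {cam, divider, dowel, top}
5. back_panel@(-1, 1) [-x clear] — {back_panel, cam, divider, dowel, top}
6. foot@(0, 1) [+x clear] — {back_panel, cam, divider, dowel, foot, top}
7. drawer_front@(1, 1) [+x clear] — {back_panel, cam, divider, dowel, drawer_front, foot, top}
8. stretcher@(1, -1) [-y clear] — {back_panel, cam, divider, dowel, drawer_front, foot, stretcher, top}
9. shelf@(2, 1) [-y clear] — {back_panel, cam, divider, dowel, drawer_front, foot, shelf, stretcher, top}
10. runner@(0, -1) [-y clear] — {back_panel, cam, divider, dowel, drawer_front, foot, runner, shelf, stretcher, top}

top; cam; divider; dowel; back_panel; foot; drawer_front; stretcher; shelf; runner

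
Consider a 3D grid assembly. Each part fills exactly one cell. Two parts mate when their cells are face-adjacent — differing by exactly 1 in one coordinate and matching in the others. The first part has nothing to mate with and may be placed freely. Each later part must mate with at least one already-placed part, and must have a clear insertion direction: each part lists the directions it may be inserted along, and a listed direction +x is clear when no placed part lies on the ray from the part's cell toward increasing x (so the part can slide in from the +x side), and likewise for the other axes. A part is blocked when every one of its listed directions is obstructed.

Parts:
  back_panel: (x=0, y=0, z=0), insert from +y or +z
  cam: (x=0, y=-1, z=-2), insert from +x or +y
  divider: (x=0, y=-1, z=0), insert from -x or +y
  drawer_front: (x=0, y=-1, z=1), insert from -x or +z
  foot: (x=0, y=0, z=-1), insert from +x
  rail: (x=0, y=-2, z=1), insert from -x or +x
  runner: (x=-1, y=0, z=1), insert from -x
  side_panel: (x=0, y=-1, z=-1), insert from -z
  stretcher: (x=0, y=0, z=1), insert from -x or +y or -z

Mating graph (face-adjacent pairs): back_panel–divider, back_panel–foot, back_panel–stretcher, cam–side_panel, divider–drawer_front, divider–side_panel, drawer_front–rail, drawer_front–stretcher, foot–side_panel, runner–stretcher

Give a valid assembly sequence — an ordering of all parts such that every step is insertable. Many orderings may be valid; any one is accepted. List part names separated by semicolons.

foot; back_panel; divider; stretcher; runner; side_panel; cam; drawer_front; rail

1. foot@(0, 0, -1) [+x clear] — {foot}
2. back_panel@(0, 0, 0) [+y clear] — {back_panel, foot}
3. divider@(0, -1, 0) [-x clear] — {back_panel, divider, foot}
4. stretcher@(0, 0, 1) [-x clear] — {back_panel, divider, foot, stretcher}
5. runner@(-1, 0, 1) [-x clear] — {back_panel, divider, foot, runner, stretcher}
6. side_panel@(0, -1, -1) [-z clear] — {back_panel, divider, foot, runner, side_panel, stretcher}
7. cam@(0, -1, -2) [+x clear] — {back_panel, cam, divider, foot, runner, side_panel, stretcher}
8. drawer_front@(0, -1, 1) [-x clear] — {back_panel, cam, divider, drawer_front, foot, runner, side_panel, stretcher}
9. rail@(0, -2, 1) [-x clear] — {back_panel, cam, divider, drawer_front, foot, rail, runner, side_panel, stretcher}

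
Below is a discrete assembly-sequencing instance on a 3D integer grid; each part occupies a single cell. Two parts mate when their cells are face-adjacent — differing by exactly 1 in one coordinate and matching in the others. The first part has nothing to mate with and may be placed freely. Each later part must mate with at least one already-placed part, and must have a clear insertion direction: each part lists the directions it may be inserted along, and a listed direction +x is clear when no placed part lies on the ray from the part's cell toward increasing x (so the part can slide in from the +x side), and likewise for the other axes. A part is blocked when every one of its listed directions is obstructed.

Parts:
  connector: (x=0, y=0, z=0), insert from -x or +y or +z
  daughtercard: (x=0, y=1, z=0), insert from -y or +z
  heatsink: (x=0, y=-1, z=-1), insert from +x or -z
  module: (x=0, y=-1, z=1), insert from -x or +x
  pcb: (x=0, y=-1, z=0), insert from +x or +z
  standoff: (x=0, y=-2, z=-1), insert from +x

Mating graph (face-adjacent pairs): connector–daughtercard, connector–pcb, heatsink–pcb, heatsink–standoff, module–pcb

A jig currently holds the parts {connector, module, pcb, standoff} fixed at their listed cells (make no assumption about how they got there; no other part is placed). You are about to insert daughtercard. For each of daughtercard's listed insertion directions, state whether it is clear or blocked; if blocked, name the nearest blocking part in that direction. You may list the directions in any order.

+z: clear; -y: blocked by connector

-y: nearest on ray is connector@(0, 0, 0) ⇒ blocked
+z: ray from daughtercard(0, 1, 0) has no placed part ⇒ clear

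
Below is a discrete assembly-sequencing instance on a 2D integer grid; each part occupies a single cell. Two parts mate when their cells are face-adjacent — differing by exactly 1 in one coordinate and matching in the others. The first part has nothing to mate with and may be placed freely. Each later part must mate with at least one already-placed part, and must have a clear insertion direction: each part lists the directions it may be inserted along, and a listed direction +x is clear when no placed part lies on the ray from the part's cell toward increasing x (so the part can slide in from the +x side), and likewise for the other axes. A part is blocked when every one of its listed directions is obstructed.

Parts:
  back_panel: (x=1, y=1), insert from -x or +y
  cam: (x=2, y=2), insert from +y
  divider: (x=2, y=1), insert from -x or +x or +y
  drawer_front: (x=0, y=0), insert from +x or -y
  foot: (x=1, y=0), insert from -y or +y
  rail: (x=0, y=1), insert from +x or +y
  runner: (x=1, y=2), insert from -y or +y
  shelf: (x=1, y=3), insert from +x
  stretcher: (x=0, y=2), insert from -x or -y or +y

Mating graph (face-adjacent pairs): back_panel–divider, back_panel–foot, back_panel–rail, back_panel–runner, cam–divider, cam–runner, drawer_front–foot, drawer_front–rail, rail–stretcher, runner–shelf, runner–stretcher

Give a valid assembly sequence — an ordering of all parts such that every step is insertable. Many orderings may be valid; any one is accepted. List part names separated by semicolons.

1. runner@(1, 2) [-y clear] — {runner}
2. cam@(2, 2) [+y clear] — {cam, runner}
3. divider@(2, 1) [-x clear] — {cam, divider, runner}
4. back_panel@(1, 1) [-x clear] — {back_panel, cam, divider, runner}
5. shelf@(1, 3) [+x clear] — {back_panel, cam, divider, runner, shelf}
6. rail@(0, 1) [+y clear] — {back_panel, cam, divider, rail, runner, shelf}
7. stretcher@(0, 2) [-x clear] — {back_panel, cam, divider, rail, runner, shelf, stretcher}
8. drawer_front@(0, 0) [+x clear] — {back_panel, cam, divider, drawer_front, rail, runner, shelf, stretcher}
9. foot@(1, 0) [-y clear] — {back_panel, cam, divider, drawer_front, foot, rail, runner, shelf, stretcher}

runner; cam; divider; back_panel; shelf; rail; stretcher; drawer_front; foot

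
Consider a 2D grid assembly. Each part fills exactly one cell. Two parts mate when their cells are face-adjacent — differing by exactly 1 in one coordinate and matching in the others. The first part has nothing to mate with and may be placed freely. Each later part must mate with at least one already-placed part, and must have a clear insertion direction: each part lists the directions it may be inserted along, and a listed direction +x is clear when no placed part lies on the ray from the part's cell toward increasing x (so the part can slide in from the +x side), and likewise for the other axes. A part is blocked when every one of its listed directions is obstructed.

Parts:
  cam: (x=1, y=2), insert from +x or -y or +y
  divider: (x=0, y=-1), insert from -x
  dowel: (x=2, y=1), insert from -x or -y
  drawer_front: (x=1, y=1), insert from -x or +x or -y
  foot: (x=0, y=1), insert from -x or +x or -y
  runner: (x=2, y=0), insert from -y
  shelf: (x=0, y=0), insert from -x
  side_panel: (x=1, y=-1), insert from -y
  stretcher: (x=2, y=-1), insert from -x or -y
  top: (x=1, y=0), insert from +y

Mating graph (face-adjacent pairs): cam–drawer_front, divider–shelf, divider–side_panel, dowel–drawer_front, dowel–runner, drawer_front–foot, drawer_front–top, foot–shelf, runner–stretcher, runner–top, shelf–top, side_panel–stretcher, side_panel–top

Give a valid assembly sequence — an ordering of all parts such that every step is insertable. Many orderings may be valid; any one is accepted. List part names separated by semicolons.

1. runner@(2, 0) [-y clear] — {runner}
2. dowel@(2, 1) [-x clear] — {dowel, runner}
3. stretcher@(2, -1) [-x clear] — {dowel, runner, stretcher}
4. top@(1, 0) [+y clear] — {dowel, runner, stretcher, top}
5. drawer_front@(1, 1) [-x clear] — {dowel, drawer_front, runner, stretcher, top}
6. foot@(0, 1) [-x clear] — {dowel, drawer_front, foot, runner, stretcher, top}
7. shelf@(0, 0) [-x clear] — {dowel, drawer_front, foot, runner, shelf, stretcher, top}
8. divider@(0, -1) [-x clear] — {divider, dowel, drawer_front, foot, runner, shelf, stretcher, top}
9. side_panel@(1, -1) [-y clear] — {divider, dowel, drawer_front, foot, runner, shelf, side_panel, stretcher, top}
10. cam@(1, 2) [+x clear] — {cam, divider, dowel, drawer_front, foot, runner, shelf, side_panel, stretcher, top}

runner; dowel; stretcher; top; drawer_front; foot; shelf; divider; side_panel; cam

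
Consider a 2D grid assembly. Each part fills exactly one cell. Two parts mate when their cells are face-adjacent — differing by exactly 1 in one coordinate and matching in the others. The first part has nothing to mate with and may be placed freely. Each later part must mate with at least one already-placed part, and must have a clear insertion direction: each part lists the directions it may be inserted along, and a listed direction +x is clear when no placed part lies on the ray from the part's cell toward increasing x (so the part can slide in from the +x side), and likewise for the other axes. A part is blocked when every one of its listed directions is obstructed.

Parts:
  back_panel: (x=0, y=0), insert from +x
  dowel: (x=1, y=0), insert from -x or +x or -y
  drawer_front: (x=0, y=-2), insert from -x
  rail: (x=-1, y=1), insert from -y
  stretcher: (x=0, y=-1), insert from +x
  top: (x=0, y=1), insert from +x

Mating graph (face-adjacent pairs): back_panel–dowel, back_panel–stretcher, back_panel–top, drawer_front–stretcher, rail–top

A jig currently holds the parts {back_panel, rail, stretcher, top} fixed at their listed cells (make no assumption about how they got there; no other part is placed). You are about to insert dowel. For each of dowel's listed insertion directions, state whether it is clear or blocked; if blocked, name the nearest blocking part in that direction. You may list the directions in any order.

+x: clear; -x: blocked by back_panel; -y: clear

-x: nearest on ray is back_panel@(0, 0) ⇒ blocked
+x: ray from dowel(1, 0) has no placed part ⇒ clear
-y: ray from dowel(1, 0) has no placed part ⇒ clear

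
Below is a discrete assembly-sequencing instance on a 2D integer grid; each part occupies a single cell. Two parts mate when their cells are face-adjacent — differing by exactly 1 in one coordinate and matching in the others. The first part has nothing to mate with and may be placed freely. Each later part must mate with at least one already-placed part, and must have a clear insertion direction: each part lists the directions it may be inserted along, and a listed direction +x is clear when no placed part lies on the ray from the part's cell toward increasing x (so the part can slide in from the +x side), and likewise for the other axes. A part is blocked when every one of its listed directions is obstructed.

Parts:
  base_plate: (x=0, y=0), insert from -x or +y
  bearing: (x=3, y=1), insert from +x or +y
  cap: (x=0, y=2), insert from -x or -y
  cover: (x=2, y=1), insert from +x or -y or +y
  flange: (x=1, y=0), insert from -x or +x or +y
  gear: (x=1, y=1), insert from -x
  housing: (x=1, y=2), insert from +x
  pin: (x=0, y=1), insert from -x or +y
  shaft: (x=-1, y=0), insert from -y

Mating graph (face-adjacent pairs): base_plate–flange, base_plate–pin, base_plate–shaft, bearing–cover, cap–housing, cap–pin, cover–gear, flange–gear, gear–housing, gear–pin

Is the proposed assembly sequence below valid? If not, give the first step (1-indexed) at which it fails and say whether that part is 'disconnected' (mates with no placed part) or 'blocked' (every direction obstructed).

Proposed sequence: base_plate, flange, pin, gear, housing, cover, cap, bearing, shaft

1. base_plate@(0, 0) [-x clear] — {base_plate}
2. flange@(1, 0) [+x clear] — {base_plate, flange}
3. pin@(0, 1) [-x clear] — {base_plate, flange, pin}
4. gear@(1, 1) — -x all obstructed ⇒ blocked

Invalid at step 4 (blocked)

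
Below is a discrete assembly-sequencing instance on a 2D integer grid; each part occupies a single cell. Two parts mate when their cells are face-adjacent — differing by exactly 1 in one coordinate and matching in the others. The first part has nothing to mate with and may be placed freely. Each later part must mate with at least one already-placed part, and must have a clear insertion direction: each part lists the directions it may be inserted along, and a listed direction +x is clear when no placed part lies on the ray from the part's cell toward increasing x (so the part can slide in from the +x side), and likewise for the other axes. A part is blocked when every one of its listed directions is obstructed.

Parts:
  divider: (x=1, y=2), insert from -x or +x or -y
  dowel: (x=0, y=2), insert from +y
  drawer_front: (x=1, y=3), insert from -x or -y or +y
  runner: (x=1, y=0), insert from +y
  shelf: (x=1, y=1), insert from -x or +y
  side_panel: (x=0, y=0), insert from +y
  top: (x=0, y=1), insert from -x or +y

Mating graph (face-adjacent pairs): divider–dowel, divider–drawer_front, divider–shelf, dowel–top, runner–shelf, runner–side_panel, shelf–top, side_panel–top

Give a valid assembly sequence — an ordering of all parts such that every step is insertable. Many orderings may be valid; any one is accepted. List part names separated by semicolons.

side_panel; runner; shelf; divider; dowel; drawer_front; top

1. side_panel@(0, 0) [+y clear] — {side_panel}
2. runner@(1, 0) [+y clear] — {runner, side_panel}
3. shelf@(1, 1) [-x clear] — {runner, shelf, side_panel}
4. divider@(1, 2) [-x clear] — {divider, runner, shelf, side_panel}
5. dowel@(0, 2) [+y clear] — {divider, dowel, runner, shelf, side_panel}
6. drawer_front@(1, 3) [-x clear] — {divider, dowel, drawer_front, runner, shelf, side_panel}
7. top@(0, 1) [-x clear] — {divider, dowel, drawer_front, runner, shelf, side_panel, top}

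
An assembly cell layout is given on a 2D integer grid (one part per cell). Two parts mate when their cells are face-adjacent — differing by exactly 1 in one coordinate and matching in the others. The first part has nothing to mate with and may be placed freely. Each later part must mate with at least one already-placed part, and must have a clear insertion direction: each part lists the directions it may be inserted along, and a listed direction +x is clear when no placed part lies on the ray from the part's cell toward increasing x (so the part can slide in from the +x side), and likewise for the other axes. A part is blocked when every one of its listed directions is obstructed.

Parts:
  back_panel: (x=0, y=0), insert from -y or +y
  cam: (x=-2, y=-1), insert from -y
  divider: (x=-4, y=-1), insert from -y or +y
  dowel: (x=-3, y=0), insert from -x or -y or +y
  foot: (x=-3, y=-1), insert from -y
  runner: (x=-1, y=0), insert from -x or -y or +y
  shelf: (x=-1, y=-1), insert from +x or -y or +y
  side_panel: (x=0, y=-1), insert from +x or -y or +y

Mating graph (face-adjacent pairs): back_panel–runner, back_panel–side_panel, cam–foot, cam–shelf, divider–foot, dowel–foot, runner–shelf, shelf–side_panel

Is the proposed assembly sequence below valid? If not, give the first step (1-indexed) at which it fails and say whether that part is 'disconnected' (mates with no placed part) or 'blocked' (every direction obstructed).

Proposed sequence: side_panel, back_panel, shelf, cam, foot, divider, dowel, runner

Valid

1. side_panel@(0, -1) [+x clear] — {side_panel}
2. back_panel@(0, 0) [+y clear] — {back_panel, side_panel}
3. shelf@(-1, -1) [-y clear] — {back_panel, shelf, side_panel}
4. cam@(-2, -1) [-y clear] — {back_panel, cam, shelf, side_panel}
5. foot@(-3, -1) [-y clear] — {back_panel, cam, foot, shelf, side_panel}
6. divider@(-4, -1) [-y clear] — {back_panel, cam, divider, foot, shelf, side_panel}
7. dowel@(-3, 0) [-x clear] — {back_panel, cam, divider, dowel, foot, shelf, side_panel}
8. runner@(-1, 0) [+y clear] — {back_panel, cam, divider, dowel, foot, runner, shelf, side_panel}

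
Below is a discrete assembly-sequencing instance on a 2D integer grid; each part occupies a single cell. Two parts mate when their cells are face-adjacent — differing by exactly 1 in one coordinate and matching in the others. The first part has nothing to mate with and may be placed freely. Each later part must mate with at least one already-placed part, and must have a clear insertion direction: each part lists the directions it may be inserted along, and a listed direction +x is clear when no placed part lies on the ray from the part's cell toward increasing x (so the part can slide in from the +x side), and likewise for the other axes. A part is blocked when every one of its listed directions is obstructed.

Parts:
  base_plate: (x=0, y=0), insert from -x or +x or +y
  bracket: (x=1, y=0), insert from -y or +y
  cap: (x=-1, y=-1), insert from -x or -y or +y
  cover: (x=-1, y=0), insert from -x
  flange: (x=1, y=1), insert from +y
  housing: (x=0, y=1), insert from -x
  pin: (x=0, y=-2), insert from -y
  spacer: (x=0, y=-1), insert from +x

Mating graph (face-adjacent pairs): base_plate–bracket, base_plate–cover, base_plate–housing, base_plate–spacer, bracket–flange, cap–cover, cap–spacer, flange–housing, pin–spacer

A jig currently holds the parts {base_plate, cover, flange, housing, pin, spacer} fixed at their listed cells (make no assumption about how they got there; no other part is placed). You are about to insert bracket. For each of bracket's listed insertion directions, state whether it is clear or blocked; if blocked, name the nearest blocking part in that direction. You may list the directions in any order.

-y: ray from bracket(1, 0) has no placed part ⇒ clear
+y: nearest on ray is flange@(1, 1) ⇒ blocked

+y: blocked by flange; -y: clear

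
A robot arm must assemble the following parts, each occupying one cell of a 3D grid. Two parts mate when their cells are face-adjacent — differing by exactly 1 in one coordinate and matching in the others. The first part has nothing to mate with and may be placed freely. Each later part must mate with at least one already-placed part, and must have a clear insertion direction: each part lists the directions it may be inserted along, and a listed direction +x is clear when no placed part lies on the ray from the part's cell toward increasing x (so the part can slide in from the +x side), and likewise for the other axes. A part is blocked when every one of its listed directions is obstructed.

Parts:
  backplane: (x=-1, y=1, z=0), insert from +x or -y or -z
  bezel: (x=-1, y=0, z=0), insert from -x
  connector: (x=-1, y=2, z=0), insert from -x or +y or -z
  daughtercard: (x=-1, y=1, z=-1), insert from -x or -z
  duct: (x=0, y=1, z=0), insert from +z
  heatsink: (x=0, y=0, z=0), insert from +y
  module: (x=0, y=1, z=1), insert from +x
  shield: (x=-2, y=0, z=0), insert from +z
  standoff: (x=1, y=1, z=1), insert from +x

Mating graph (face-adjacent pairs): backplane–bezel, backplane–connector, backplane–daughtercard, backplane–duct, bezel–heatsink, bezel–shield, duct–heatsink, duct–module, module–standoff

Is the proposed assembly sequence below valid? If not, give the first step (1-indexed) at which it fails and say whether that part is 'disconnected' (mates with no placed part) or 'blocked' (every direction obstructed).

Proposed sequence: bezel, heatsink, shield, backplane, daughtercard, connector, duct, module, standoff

1. bezel@(-1, 0, 0) [-x clear] — {bezel}
2. heatsink@(0, 0, 0) [+y clear] — {bezel, heatsink}
3. shield@(-2, 0, 0) [+z clear] — {bezel, heatsink, shield}
4. backplane@(-1, 1, 0) [+x clear] — {backplane, bezel, heatsink, shield}
5. daughtercard@(-1, 1, -1) [-x clear] — {backplane, bezel, daughtercard, heatsink, shield}
6. connector@(-1, 2, 0) [-x clear] — {backplane, bezel, connector, daughtercard, heatsink, shield}
7. duct@(0, 1, 0) [+z clear] — {backplane, bezel, connector, daughtercard, duct, heatsink, shield}
8. module@(0, 1, 1) [+x clear] — {backplane, bezel, connector, daughtercard, duct, heatsink, module, shield}
9. standoff@(1, 1, 1) [+x clear] — {backplane, bezel, connector, daughtercard, duct, heatsink, module, shield, standoff}

Valid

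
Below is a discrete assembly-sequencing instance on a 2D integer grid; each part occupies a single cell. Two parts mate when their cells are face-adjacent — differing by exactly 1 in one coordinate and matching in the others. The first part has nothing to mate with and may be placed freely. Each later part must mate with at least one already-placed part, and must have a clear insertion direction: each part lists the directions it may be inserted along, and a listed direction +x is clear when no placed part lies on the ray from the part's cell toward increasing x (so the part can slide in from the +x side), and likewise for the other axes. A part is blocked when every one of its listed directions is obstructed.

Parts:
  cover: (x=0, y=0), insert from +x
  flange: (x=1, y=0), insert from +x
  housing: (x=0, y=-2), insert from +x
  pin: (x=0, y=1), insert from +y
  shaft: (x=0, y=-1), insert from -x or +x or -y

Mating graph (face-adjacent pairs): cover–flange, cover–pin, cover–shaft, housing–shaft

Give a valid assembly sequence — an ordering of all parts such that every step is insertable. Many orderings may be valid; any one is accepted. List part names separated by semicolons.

shaft; cover; flange; pin; housing

1. shaft@(0, -1) [-x clear] — {shaft}
2. cover@(0, 0) [+x clear] — {cover, shaft}
3. flange@(1, 0) [+x clear] — {cover, flange, shaft}
4. pin@(0, 1) [+y clear] — {cover, flange, pin, shaft}
5. housing@(0, -2) [+x clear] — {cover, flange, housing, pin, shaft}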